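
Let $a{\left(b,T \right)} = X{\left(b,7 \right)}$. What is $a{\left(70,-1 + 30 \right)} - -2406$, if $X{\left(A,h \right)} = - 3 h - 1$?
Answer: $2384$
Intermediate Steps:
$X{\left(A,h \right)} = -1 - 3 h$
$a{\left(b,T \right)} = -22$ ($a{\left(b,T \right)} = -1 - 21 = -22$)
$a{\left(70,-1 + 30 \right)} - -2406 = -22 - -2406 = -22 + 2406 = 2384$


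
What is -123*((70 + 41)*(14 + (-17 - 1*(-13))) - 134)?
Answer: -120048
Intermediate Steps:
-123*((70 + 41)*(14 + (-17 - 1*(-13))) - 134) = -123*(111*(14 + (-17 + 13)) - 134) = -123*(111*(14 - 4) - 134) = -123*(111*10 - 134) = -123*(1110 - 134) = -123*976 = -120048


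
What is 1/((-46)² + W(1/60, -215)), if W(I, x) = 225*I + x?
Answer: 4/7619 ≈ 0.00052500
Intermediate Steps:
W(I, x) = x + 225*I
1/((-46)² + W(1/60, -215)) = 1/((-46)² + (-215 + 225/60)) = 1/(2116 + (-215 + 225*(1/60))) = 1/(2116 + (-215 + 15/4)) = 1/(2116 - 845/4) = 1/(7619/4) = 4/7619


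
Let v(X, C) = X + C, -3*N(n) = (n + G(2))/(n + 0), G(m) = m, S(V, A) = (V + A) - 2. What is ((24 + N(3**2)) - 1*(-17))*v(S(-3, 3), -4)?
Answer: -2192/9 ≈ -243.56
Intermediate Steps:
S(V, A) = -2 + A + V (S(V, A) = (A + V) - 2 = -2 + A + V)
N(n) = -(2 + n)/(3*n) (N(n) = -(n + 2)/(3*(n + 0)) = -(2 + n)/(3*n))
v(X, C) = C + X
((24 + N(3**2)) - 1*(-17))*v(S(-3, 3), -4) = ((24 + (-2 - 1*3**2)/(3*(3**2))) - 1*(-17))*(-4 + (-2 + 3 - 3)) = ((24 + (1/3)*(-2 - 1*9)/9) + 17)*(-4 - 2) = ((24 + (1/3)*(1/9)*(-2 - 9)) + 17)*(-6) = ((24 + (1/3)*(1/9)*(-11)) + 17)*(-6) = ((24 - 11/27) + 17)*(-6) = (637/27 + 17)*(-6) = (1096/27)*(-6) = -2192/9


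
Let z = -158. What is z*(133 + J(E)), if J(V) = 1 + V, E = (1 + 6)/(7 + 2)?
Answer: -191654/9 ≈ -21295.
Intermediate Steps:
E = 7/9 ≈ 0.77778
z*(133 + J(E)) = -158*(133 + (1 + 7/9)) = -158*(133 + 16/9) = -158*1213/9 = -191654/9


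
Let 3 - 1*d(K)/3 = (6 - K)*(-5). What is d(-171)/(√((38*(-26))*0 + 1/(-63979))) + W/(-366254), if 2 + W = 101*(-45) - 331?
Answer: 2439/183127 - 2664*I*√63979 ≈ 0.013319 - 6.7383e+5*I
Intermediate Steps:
W = -4878 (W = -2 + (101*(-45) - 331) = -2 + (-4545 - 331) = -2 - 4876 = -4878)
d(K) = 99 - 15*K (d(K) = 9 - 3*(6 - K)*(-5) = 9 - 3*(-30 + 5*K) = 9 + (90 - 15*K) = 99 - 15*K)
d(-171)/(√((38*(-26))*0 + 1/(-63979))) + W/(-366254) = (99 - 15*(-171))/(√((38*(-26))*0 + 1/(-63979))) - 4878/(-366254) = (99 + 2565)/(√(-988*0 - 1/63979)) - 4878*(-1/366254) = 2664/(√(0 - 1/63979)) + 2439/183127 = 2664/(√(-1/63979)) + 2439/183127 = 2664/((I*√63979/63979)) + 2439/183127 = 2664*(-I*√63979) + 2439/183127 = -2664*I*√63979 + 2439/183127 = 2439/183127 - 2664*I*√63979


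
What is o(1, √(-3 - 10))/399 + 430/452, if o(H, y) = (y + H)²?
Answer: 27691/30058 + 2*I*√13/399 ≈ 0.92125 + 0.018073*I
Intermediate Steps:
o(H, y) = (H + y)²
o(1, √(-3 - 10))/399 + 430/452 = (1 + √(-3 - 10))²/399 + 430/452 = (1 + √(-13))²*(1/399) + 430*(1/452) = (1 + I*√13)²*(1/399) + 215/226 = (1 + I*√13)²/399 + 215/226 = 215/226 + (1 + I*√13)²/399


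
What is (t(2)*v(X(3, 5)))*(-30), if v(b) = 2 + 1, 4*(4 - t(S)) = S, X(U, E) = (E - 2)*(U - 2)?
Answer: -315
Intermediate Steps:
X(U, E) = (-2 + E)*(-2 + U)
t(S) = 4 - S/4
v(b) = 3
(t(2)*v(X(3, 5)))*(-30) = ((4 - 1/4*2)*3)*(-30) = ((4 - 1/2)*3)*(-30) = ((7/2)*3)*(-30) = (21/2)*(-30) = -315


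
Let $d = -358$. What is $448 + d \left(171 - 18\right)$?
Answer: $-54326$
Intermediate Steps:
$448 + d \left(171 - 18\right) = 448 - 358 \left(171 - 18\right) = 448 - 54774 = -54326$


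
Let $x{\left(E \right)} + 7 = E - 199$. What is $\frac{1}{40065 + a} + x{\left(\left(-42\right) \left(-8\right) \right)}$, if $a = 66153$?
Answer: $\frac{13808341}{106218} \approx 130.0$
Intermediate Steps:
$x{\left(E \right)} = -206 + E$ ($x{\left(E \right)} = -7 + \left(E - 199\right) = -7 + \left(-199 + E\right) = -206 + E$)
$\frac{1}{40065 + a} + x{\left(\left(-42\right) \left(-8\right) \right)} = \frac{1}{40065 + 66153} - -130 = \frac{1}{106218} + \left(-206 + 336\right) = \frac{1}{106218} + 130 = \frac{13808341}{106218}$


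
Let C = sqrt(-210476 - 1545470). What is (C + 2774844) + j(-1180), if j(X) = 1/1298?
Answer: 3601747513/1298 + I*sqrt(1755946) ≈ 2.7748e+6 + 1325.1*I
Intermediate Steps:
C = I*sqrt(1755946) (C = sqrt(-1755946) = I*sqrt(1755946) ≈ 1325.1*I)
j(X) = 1/1298
(C + 2774844) + j(-1180) = (I*sqrt(1755946) + 2774844) + 1/1298 = (2774844 + I*sqrt(1755946)) + 1/1298 = 3601747513/1298 + I*sqrt(1755946)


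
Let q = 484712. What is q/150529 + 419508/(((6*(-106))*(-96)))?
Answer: 2576185989/255297184 ≈ 10.091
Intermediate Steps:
q/150529 + 419508/(((6*(-106))*(-96))) = 484712/150529 + 419508/(((6*(-106))*(-96))) = 484712*(1/150529) + 419508/((-636*(-96))) = 484712/150529 + 419508/61056 = 484712/150529 + 419508*(1/61056) = 484712/150529 + 11653/1696 = 2576185989/255297184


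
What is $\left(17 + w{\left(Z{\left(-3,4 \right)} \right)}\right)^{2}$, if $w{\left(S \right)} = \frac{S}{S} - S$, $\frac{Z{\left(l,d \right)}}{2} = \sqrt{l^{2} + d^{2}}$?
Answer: $64$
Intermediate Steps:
$Z{\left(l,d \right)} = 2 \sqrt{d^{2} + l^{2}}$ ($Z{\left(l,d \right)} = 2 \sqrt{l^{2} + d^{2}} = 2 \sqrt{d^{2} + l^{2}}$)
$w{\left(S \right)} = 1 - S$
$\left(17 + w{\left(Z{\left(-3,4 \right)} \right)}\right)^{2} = \left(17 + \left(1 - 2 \sqrt{4^{2} + \left(-3\right)^{2}}\right)\right)^{2} = \left(17 + \left(1 - 2 \sqrt{16 + 9}\right)\right)^{2} = \left(17 + \left(1 - 2 \sqrt{25}\right)\right)^{2} = \left(17 + \left(1 - 2 \cdot 5\right)\right)^{2} = \left(17 + \left(1 - 10\right)\right)^{2} = \left(17 - 9\right)^{2} = 8^{2} = 64$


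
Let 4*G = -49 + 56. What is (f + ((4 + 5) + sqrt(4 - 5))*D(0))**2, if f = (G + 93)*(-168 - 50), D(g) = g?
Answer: 1706598721/4 ≈ 4.2665e+8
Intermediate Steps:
G = 7/4 (G = (-49 + 56)/4 = (1/4)*7 = 7/4 ≈ 1.7500)
f = -41311/2 (f = (7/4 + 93)*(-168 - 50) = (379/4)*(-218) = -41311/2 ≈ -20656.)
(f + ((4 + 5) + sqrt(4 - 5))*D(0))**2 = (-41311/2 + ((4 + 5) + sqrt(4 - 5))*0)**2 = (-41311/2 + (9 + sqrt(-1))*0)**2 = (-41311/2 + (9 + I)*0)**2 = (-41311/2 + 0)**2 = (-41311/2)**2 = 1706598721/4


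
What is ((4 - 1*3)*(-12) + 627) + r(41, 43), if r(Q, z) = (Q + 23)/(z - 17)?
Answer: 8027/13 ≈ 617.46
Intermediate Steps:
r(Q, z) = (23 + Q)/(-17 + z)
((4 - 1*3)*(-12) + 627) + r(41, 43) = ((4 - 1*3)*(-12) + 627) + (23 + 41)/(-17 + 43) = ((4 - 3)*(-12) + 627) + 64/26 = (1*(-12) + 627) + (1/26)*64 = (-12 + 627) + 32/13 = 615 + 32/13 = 8027/13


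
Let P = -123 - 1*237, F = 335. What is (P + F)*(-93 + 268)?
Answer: -4375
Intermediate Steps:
P = -360 (P = -123 - 237 = -360)
(P + F)*(-93 + 268) = (-360 + 335)*(-93 + 268) = -25*175 = -4375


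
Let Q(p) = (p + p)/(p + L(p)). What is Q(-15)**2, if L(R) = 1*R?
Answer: 1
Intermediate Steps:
L(R) = R
Q(p) = 1 (Q(p) = (p + p)/(p + p) = (2*p)/((2*p)) = (2*p)*(1/(2*p)) = 1)
Q(-15)**2 = 1**2 = 1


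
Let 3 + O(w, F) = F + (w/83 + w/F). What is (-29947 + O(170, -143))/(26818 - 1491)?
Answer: -11521407/9696973 ≈ -1.1881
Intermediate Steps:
O(w, F) = -3 + F + w/83 + w/F (O(w, F) = -3 + (F + (w/83 + w/F)) = -3 + (F + w/83 + w/F) = -3 + F + w/83 + w/F)
(-29947 + O(170, -143))/(26818 - 1491) = (-29947 + (-3 - 143 + (1/83)*170 + 170/(-143)))/(26818 - 1491) = (-29947 + (-3 - 143 + 170/83 + 170*(-1/143)))/25327 = (-29947 + (-3 - 143 + 170/83 - 170/143))*(1/25327) = (-29947 - 1722674/11869)*(1/25327) = -357163617/11869*1/25327 = -11521407/9696973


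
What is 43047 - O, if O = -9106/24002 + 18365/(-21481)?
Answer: 11097554177965/257793481 ≈ 43048.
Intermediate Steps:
O = -318201358/257793481 (O = -9106*1/24002 + 18365*(-1/21481) = -4553/12001 - 18365/21481 = -318201358/257793481 ≈ -1.2343)
43047 - O = 43047 - 1*(-318201358/257793481) = 43047 + 318201358/257793481 = 11097554177965/257793481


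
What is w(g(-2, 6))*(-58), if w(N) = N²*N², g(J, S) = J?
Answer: -928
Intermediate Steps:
w(N) = N⁴
w(g(-2, 6))*(-58) = (-2)⁴*(-58) = 16*(-58) = -928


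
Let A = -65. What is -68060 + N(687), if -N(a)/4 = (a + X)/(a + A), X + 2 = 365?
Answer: -21168760/311 ≈ -68067.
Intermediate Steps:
X = 363 (X = -2 + 365 = 363)
N(a) = -4*(363 + a)/(-65 + a) (N(a) = -4*(a + 363)/(a - 65) = -4*(363 + a)/(-65 + a))
-68060 + N(687) = -68060 + 4*(-363 - 1*687)/(-65 + 687) = -68060 + 4*(-363 - 687)/622 = -68060 + 4*(1/622)*(-1050) = -68060 - 2100/311 = -21168760/311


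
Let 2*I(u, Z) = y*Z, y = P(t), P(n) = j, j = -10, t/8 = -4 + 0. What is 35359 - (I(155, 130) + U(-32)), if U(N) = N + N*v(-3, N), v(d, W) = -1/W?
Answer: 36042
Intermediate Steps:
t = -32 (t = 8*(-4 + 0) = 8*(-4) = -32)
P(n) = -10
y = -10
U(N) = -1 + N (U(N) = N + N*(-1/N) = N - 1 = -1 + N)
I(u, Z) = -5*Z (I(u, Z) = (-10*Z)/2 = -5*Z)
35359 - (I(155, 130) + U(-32)) = 35359 - (-5*130 + (-1 - 32)) = 35359 - (-650 - 33) = 35359 - 1*(-683) = 35359 + 683 = 36042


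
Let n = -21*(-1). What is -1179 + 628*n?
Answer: 12009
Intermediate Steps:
n = 21
-1179 + 628*n = -1179 + 628*21 = -1179 + 13188 = 12009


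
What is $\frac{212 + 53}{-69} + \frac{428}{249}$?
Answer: $- \frac{12151}{5727} \approx -2.1217$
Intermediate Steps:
$\frac{212 + 53}{-69} + \frac{428}{249} = 265 \left(- \frac{1}{69}\right) + 428 \cdot \frac{1}{249} = - \frac{265}{69} + \frac{428}{249} = - \frac{12151}{5727}$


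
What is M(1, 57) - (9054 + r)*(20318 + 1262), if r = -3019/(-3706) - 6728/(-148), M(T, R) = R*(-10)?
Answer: -13464316658340/68561 ≈ -1.9638e+8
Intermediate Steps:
M(T, R) = -10*R
r = 6345195/137122 (r = -3019*(-1/3706) - 6728*(-1/148) = 3019/3706 + 1682/37 = 6345195/137122 ≈ 46.274)
M(1, 57) - (9054 + r)*(20318 + 1262) = -10*57 - (9054 + 6345195/137122)*(20318 + 1262) = -570 - 1247847783*21580/137122 = -570 - 1*13464277578570/68561 = -570 - 13464277578570/68561 = -13464316658340/68561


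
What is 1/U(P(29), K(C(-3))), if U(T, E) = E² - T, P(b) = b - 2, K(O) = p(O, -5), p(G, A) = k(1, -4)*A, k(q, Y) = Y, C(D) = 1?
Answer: 1/373 ≈ 0.0026810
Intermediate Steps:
p(G, A) = -4*A
K(O) = 20 (K(O) = -4*(-5) = 20)
P(b) = -2 + b
1/U(P(29), K(C(-3))) = 1/(20² - (-2 + 29)) = 1/(400 - 1*27) = 1/(400 - 27) = 1/373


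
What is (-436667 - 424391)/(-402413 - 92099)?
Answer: 430529/247256 ≈ 1.7412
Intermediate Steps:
(-436667 - 424391)/(-402413 - 92099) = -861058/(-494512) = -861058*(-1/494512) = 430529/247256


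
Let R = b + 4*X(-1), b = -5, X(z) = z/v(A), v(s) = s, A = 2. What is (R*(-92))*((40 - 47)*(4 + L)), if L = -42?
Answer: 171304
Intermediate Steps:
X(z) = z/2
R = -7 (R = -5 + 4*((½)*(-1)) = -5 + 4*(-½) = -5 - 2 = -7)
(R*(-92))*((40 - 47)*(4 + L)) = (-7*(-92))*((40 - 47)*(4 - 42)) = 644*(-7*(-38)) = 644*266 = 171304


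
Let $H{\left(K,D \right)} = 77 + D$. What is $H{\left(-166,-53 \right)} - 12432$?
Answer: $-12408$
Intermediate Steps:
$H{\left(-166,-53 \right)} - 12432 = \left(77 - 53\right) - 12432 = 24 - 12432 = -12408$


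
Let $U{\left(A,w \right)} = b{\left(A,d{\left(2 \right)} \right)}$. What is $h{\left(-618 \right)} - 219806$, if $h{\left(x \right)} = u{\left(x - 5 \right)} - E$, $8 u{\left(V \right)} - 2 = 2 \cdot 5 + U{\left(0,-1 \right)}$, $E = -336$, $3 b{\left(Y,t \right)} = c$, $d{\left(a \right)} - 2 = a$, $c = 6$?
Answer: $- \frac{877873}{4} \approx -2.1947 \cdot 10^{5}$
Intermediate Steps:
$d{\left(a \right)} = 2 + a$
$b{\left(Y,t \right)} = 2$ ($b{\left(Y,t \right)} = \frac{1}{3} \cdot 6 = 2$)
$U{\left(A,w \right)} = 2$
$u{\left(V \right)} = \frac{7}{4}$ ($u{\left(V \right)} = \frac{1}{4} + \frac{2 \cdot 5 + 2}{8} = \frac{1}{4} + \frac{10 + 2}{8} = \frac{1}{4} + \frac{1}{8} \cdot 12 = \frac{1}{4} + \frac{3}{2} = \frac{7}{4}$)
$h{\left(x \right)} = \frac{1351}{4}$ ($h{\left(x \right)} = \frac{7}{4} - -336 = \frac{7}{4} + 336 = \frac{1351}{4}$)
$h{\left(-618 \right)} - 219806 = \frac{1351}{4} - 219806 = - \frac{877873}{4}$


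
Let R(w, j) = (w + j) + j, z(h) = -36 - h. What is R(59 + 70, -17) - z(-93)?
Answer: 38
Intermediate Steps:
R(w, j) = w + 2*j (R(w, j) = (j + w) + j = w + 2*j)
R(59 + 70, -17) - z(-93) = ((59 + 70) + 2*(-17)) - (-36 - 1*(-93)) = (129 - 34) - (-36 + 93) = 95 - 1*57 = 95 - 57 = 38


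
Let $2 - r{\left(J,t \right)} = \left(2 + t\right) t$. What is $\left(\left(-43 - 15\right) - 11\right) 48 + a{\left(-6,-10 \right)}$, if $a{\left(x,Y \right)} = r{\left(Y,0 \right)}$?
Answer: $-3310$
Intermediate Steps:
$r{\left(J,t \right)} = 2 - t \left(2 + t\right)$ ($r{\left(J,t \right)} = 2 - \left(2 + t\right) t = 2 - t \left(2 + t\right)$)
$a{\left(x,Y \right)} = 2$ ($a{\left(x,Y \right)} = 2 - 0^{2} - 0 = 2 - 0 + 0 = 2 + 0 + 0 = 2$)
$\left(\left(-43 - 15\right) - 11\right) 48 + a{\left(-6,-10 \right)} = \left(\left(-43 - 15\right) - 11\right) 48 + 2 = \left(-58 - 11\right) 48 + 2 = \left(-69\right) 48 + 2 = -3312 + 2 = -3310$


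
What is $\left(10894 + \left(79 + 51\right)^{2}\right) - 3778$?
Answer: $24016$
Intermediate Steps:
$\left(10894 + \left(79 + 51\right)^{2}\right) - 3778 = \left(10894 + 130^{2}\right) - 3778 = \left(10894 + 16900\right) - 3778 = 27794 - 3778 = 24016$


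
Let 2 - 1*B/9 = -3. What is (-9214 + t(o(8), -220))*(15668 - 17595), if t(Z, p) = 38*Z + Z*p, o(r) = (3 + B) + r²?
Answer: 57035346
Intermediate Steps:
B = 45 (B = 18 - 9*(-3) = 18 + 27 = 45)
o(r) = 48 + r² (o(r) = (3 + 45) + r² = 48 + r²)
(-9214 + t(o(8), -220))*(15668 - 17595) = (-9214 + (48 + 8²)*(38 - 220))*(15668 - 17595) = (-9214 + (48 + 64)*(-182))*(-1927) = (-9214 + 112*(-182))*(-1927) = (-9214 - 20384)*(-1927) = -29598*(-1927) = 57035346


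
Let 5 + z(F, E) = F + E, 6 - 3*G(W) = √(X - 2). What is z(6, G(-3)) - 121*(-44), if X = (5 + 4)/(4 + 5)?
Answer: 5327 - I/3 ≈ 5327.0 - 0.33333*I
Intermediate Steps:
X = 1 (X = 9/9 = 9*(⅑) = 1)
G(W) = 2 - I/3 (G(W) = 2 - √(1 - 2)/3 = 2 - I/3)
z(F, E) = -5 + E + F (z(F, E) = -5 + (F + E) = -5 + (E + F) = -5 + E + F)
z(6, G(-3)) - 121*(-44) = (-5 + (2 - I/3) + 6) - 121*(-44) = (3 - I/3) + 5324 = 5327 - I/3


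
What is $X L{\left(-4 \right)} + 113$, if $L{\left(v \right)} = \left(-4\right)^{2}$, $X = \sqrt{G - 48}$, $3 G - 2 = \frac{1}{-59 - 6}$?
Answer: $113 + \frac{16 i \sqrt{200005}}{65} \approx 113.0 + 110.08 i$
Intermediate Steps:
$G = \frac{43}{65}$ ($G = \frac{2}{3} + \frac{1}{3 \left(-59 - 6\right)} = \frac{2}{3} + \frac{1}{3 \left(-65\right)} = \frac{2}{3} + \frac{1}{3} \left(- \frac{1}{65}\right) = \frac{2}{3} - \frac{1}{195} = \frac{43}{65} \approx 0.66154$)
$X = \frac{i \sqrt{200005}}{65}$ ($X = \sqrt{\frac{43}{65} - 48} = \sqrt{- \frac{3077}{65}} = \frac{i \sqrt{200005}}{65} \approx 6.8803 i$)
$L{\left(v \right)} = 16$
$X L{\left(-4 \right)} + 113 = \frac{i \sqrt{200005}}{65} \cdot 16 + 113 = \frac{16 i \sqrt{200005}}{65} + 113 = 113 + \frac{16 i \sqrt{200005}}{65}$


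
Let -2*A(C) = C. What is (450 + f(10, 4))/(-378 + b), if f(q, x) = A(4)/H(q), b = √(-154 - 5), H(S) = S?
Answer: -283374/238405 - 2249*I*√159/715215 ≈ -1.1886 - 0.039651*I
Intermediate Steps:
A(C) = -C/2
b = I*√159 (b = √(-159) = I*√159 ≈ 12.61*I)
f(q, x) = -2/q (f(q, x) = (-½*4)/q = -2/q)
(450 + f(10, 4))/(-378 + b) = (450 - 2/10)/(-378 + I*√159) = (450 - 2*⅒)/(-378 + I*√159) = (450 - ⅕)/(-378 + I*√159) = 2249/(5*(-378 + I*√159))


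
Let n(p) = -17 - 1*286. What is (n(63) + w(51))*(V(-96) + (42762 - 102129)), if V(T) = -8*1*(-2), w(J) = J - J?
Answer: 17983353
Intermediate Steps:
w(J) = 0
n(p) = -303 (n(p) = -17 - 286 = -303)
V(T) = 16 (V(T) = -8*(-2) = 16)
(n(63) + w(51))*(V(-96) + (42762 - 102129)) = (-303 + 0)*(16 + (42762 - 102129)) = -303*(16 - 59367) = -303*(-59351) = 17983353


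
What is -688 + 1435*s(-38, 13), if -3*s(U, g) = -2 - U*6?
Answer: -326374/3 ≈ -1.0879e+5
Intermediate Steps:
s(U, g) = 2/3 + 2*U (s(U, g) = -(-2 - U*6)/3 = -(-2 - 6*U)/3 = 2/3 + 2*U)
-688 + 1435*s(-38, 13) = -688 + 1435*(2/3 + 2*(-38)) = -688 + 1435*(2/3 - 76) = -688 + 1435*(-226/3) = -688 - 324310/3 = -326374/3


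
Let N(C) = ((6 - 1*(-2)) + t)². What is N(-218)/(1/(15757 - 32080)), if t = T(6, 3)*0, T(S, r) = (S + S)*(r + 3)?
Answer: -1044672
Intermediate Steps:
T(S, r) = 2*S*(3 + r) (T(S, r) = (2*S)*(3 + r) = 2*S*(3 + r))
t = 0 (t = (2*6*(3 + 3))*0 = (2*6*6)*0 = 72*0 = 0)
N(C) = 64 (N(C) = ((6 - 1*(-2)) + 0)² = ((6 + 2) + 0)² = (8 + 0)² = 8² = 64)
N(-218)/(1/(15757 - 32080)) = 64/(1/(15757 - 32080)) = 64/(1/(-16323)) = 64/(-1/16323) = 64*(-16323) = -1044672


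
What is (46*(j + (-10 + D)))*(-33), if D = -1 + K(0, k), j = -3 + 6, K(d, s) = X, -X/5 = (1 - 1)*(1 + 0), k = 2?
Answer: 12144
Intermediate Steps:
X = 0 (X = -5*(1 - 1)*(1 + 0) = -0 = -5*0 = 0)
K(d, s) = 0
j = 3
D = -1 (D = -1 + 0 = -1)
(46*(j + (-10 + D)))*(-33) = (46*(3 + (-10 - 1)))*(-33) = (46*(3 - 11))*(-33) = (46*(-8))*(-33) = -368*(-33) = 12144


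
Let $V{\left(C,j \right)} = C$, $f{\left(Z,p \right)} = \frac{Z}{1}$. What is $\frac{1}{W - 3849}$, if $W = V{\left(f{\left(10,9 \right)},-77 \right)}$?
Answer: $- \frac{1}{3839} \approx -0.00026048$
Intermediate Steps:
$f{\left(Z,p \right)} = Z$ ($f{\left(Z,p \right)} = Z 1 = Z$)
$W = 10$
$\frac{1}{W - 3849} = \frac{1}{10 - 3849} = \frac{1}{-3839} = - \frac{1}{3839}$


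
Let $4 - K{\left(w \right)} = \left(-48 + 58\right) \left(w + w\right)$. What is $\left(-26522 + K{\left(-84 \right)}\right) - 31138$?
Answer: $-55976$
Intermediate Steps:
$K{\left(w \right)} = 4 - 20 w$ ($K{\left(w \right)} = 4 - \left(-48 + 58\right) \left(w + w\right) = 4 - 10 \cdot 2 w = 4 - 20 w$)
$\left(-26522 + K{\left(-84 \right)}\right) - 31138 = \left(-26522 + \left(4 - -1680\right)\right) - 31138 = \left(-26522 + \left(4 + 1680\right)\right) - 31138 = \left(-26522 + 1684\right) - 31138 = -24838 - 31138 = -55976$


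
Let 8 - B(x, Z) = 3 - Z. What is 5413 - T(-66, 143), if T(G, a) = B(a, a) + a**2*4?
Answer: -76531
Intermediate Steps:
B(x, Z) = 5 + Z (B(x, Z) = 8 - (3 - Z) = 8 + (-3 + Z) = 5 + Z)
T(G, a) = 5 + a + 4*a**2 (T(G, a) = (5 + a) + a**2*4 = (5 + a) + 4*a**2 = 5 + a + 4*a**2)
5413 - T(-66, 143) = 5413 - (5 + 143 + 4*143**2) = 5413 - (5 + 143 + 4*20449) = 5413 - (5 + 143 + 81796) = 5413 - 1*81944 = 5413 - 81944 = -76531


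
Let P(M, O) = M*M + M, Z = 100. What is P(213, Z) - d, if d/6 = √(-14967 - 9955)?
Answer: 45582 - 6*I*√24922 ≈ 45582.0 - 947.2*I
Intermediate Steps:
P(M, O) = M + M² (P(M, O) = M² + M = M + M²)
d = 6*I*√24922 (d = 6*√(-14967 - 9955) = 6*√(-24922) = 6*(I*√24922) = 6*I*√24922 ≈ 947.2*I)
P(213, Z) - d = 213*(1 + 213) - 6*I*√24922 = 213*214 - 6*I*√24922 = 45582 - 6*I*√24922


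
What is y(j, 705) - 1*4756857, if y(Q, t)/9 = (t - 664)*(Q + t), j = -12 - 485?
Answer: -4680105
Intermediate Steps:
j = -497
y(Q, t) = 9*(-664 + t)*(Q + t) (y(Q, t) = 9*((t - 664)*(Q + t)) = 9*((-664 + t)*(Q + t)) = 9*(-664 + t)*(Q + t))
y(j, 705) - 1*4756857 = (-5976*(-497) - 5976*705 + 9*705**2 + 9*(-497)*705) - 1*4756857 = (2970072 - 4213080 + 9*497025 - 3153465) - 4756857 = (2970072 - 4213080 + 4473225 - 3153465) - 4756857 = 76752 - 4756857 = -4680105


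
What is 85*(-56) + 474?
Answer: -4286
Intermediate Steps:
85*(-56) + 474 = -4760 + 474 = -4286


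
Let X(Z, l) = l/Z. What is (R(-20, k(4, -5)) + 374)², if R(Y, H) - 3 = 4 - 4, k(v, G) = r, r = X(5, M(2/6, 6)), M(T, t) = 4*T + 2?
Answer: 142129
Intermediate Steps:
M(T, t) = 2 + 4*T
r = ⅔ (r = (2 + 4*(2/6))/5 = (2 + 4*(2*(⅙)))*(⅕) = (2 + 4*(⅓))*(⅕) = (2 + 4/3)*(⅕) = (10/3)*(⅕) = ⅔ ≈ 0.66667)
k(v, G) = ⅔
R(Y, H) = 3 (R(Y, H) = 3 + (4 - 4) = 3 + 0 = 3)
(R(-20, k(4, -5)) + 374)² = (3 + 374)² = 377² = 142129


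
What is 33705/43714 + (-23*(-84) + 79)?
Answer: 87942559/43714 ≈ 2011.8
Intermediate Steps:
33705/43714 + (-23*(-84) + 79) = 33705*(1/43714) + (1932 + 79) = 33705/43714 + 2011 = 87942559/43714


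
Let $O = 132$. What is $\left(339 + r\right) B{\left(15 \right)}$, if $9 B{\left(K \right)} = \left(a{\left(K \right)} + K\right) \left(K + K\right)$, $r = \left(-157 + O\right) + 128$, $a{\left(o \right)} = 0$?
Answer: $22100$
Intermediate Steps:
$r = 103$ ($r = \left(-157 + 132\right) + 128 = -25 + 128 = 103$)
$B{\left(K \right)} = \frac{2 K^{2}}{9}$ ($B{\left(K \right)} = \frac{\left(0 + K\right) \left(K + K\right)}{9} = \frac{K 2 K}{9} = \frac{2 K^{2}}{9}$)
$\left(339 + r\right) B{\left(15 \right)} = \left(339 + 103\right) \frac{2 \cdot 15^{2}}{9} = 442 \cdot \frac{2}{9} \cdot 225 = 442 \cdot 50 = 22100$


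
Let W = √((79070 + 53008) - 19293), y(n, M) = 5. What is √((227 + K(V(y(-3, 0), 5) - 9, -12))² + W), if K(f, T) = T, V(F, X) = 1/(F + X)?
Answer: √(46225 + √112785) ≈ 215.78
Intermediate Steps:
W = √112785 (W = √(132078 - 19293) = √112785 ≈ 335.83)
√((227 + K(V(y(-3, 0), 5) - 9, -12))² + W) = √((227 - 12)² + √112785) = √(215² + √112785) = √(46225 + √112785)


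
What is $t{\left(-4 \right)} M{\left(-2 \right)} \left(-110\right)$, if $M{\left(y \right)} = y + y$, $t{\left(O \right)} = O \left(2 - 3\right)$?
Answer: $1760$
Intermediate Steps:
$t{\left(O \right)} = - O$ ($t{\left(O \right)} = O \left(-1\right) = - O$)
$M{\left(y \right)} = 2 y$
$t{\left(-4 \right)} M{\left(-2 \right)} \left(-110\right) = \left(-1\right) \left(-4\right) 2 \left(-2\right) \left(-110\right) = 4 \left(-4\right) \left(-110\right) = \left(-16\right) \left(-110\right) = 1760$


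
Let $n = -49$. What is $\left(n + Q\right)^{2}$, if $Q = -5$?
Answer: $2916$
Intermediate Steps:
$\left(n + Q\right)^{2} = \left(-49 - 5\right)^{2} = \left(-54\right)^{2} = 2916$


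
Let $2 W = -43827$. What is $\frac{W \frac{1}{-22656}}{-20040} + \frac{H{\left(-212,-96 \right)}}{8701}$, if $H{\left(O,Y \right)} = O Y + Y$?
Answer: $\frac{6131043232051}{2633654876160} \approx 2.328$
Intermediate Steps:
$H{\left(O,Y \right)} = Y + O Y$
$W = - \frac{43827}{2}$ ($W = \frac{1}{2} \left(-43827\right) = - \frac{43827}{2} \approx -21914.0$)
$\frac{W \frac{1}{-22656}}{-20040} + \frac{H{\left(-212,-96 \right)}}{8701} = \frac{\left(- \frac{43827}{2}\right) \frac{1}{-22656}}{-20040} + \frac{\left(-96\right) \left(1 - 212\right)}{8701} = \left(- \frac{43827}{2}\right) \left(- \frac{1}{22656}\right) \left(- \frac{1}{20040}\right) + \left(-96\right) \left(-211\right) \frac{1}{8701} = \frac{14609}{15104} \left(- \frac{1}{20040}\right) + 20256 \cdot \frac{1}{8701} = - \frac{14609}{302684160} + \frac{20256}{8701} = \frac{6131043232051}{2633654876160}$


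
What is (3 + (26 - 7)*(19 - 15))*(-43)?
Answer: -3397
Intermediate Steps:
(3 + (26 - 7)*(19 - 15))*(-43) = (3 + 19*4)*(-43) = (3 + 76)*(-43) = 79*(-43) = -3397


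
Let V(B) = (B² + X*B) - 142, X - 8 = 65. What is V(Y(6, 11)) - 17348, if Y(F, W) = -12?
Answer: -18222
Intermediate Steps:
X = 73 (X = 8 + 65 = 73)
V(B) = -142 + B² + 73*B (V(B) = (B² + 73*B) - 142 = -142 + B² + 73*B)
V(Y(6, 11)) - 17348 = (-142 + (-12)² + 73*(-12)) - 17348 = (-142 + 144 - 876) - 17348 = -874 - 17348 = -18222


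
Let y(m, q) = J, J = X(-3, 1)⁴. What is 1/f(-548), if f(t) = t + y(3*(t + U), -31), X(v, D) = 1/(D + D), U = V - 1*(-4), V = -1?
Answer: -16/8767 ≈ -0.0018250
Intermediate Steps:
U = 3 (U = -1 - 1*(-4) = -1 + 4 = 3)
X(v, D) = 1/(2*D)
J = 1/16 (J = ((½)/1)⁴ = ((½)*1)⁴ = (½)⁴ = 1/16 ≈ 0.062500)
y(m, q) = 1/16
f(t) = 1/16 + t (f(t) = t + 1/16 = 1/16 + t)
1/f(-548) = 1/(1/16 - 548) = 1/(-8767/16) = -16/8767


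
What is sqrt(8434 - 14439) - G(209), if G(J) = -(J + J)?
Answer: 418 + I*sqrt(6005) ≈ 418.0 + 77.492*I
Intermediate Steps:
G(J) = -2*J
sqrt(8434 - 14439) - G(209) = sqrt(8434 - 14439) - (-2)*209 = sqrt(-6005) - 1*(-418) = I*sqrt(6005) + 418 = 418 + I*sqrt(6005)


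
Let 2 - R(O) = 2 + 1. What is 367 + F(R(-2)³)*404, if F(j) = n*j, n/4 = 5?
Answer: -7713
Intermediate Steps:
n = 20 (n = 4*5 = 20)
R(O) = -1 (R(O) = 2 - (2 + 1) = 2 - 1*3 = 2 - 3 = -1)
F(j) = 20*j
367 + F(R(-2)³)*404 = 367 + (20*(-1)³)*404 = 367 + (20*(-1))*404 = 367 - 20*404 = 367 - 8080 = -7713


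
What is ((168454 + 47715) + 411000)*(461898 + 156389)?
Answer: 387770439503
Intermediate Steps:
((168454 + 47715) + 411000)*(461898 + 156389) = (216169 + 411000)*618287 = 627169*618287 = 387770439503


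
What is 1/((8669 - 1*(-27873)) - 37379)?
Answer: -1/837 ≈ -0.0011947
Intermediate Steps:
1/((8669 - 1*(-27873)) - 37379) = 1/((8669 + 27873) - 37379) = 1/(36542 - 37379) = 1/(-837) = -1/837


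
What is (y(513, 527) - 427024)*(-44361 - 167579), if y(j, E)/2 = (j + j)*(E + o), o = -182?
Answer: -59537337040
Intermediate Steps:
y(j, E) = 4*j*(-182 + E) (y(j, E) = 2*((j + j)*(E - 182)) = 2*((2*j)*(-182 + E)) = 2*(2*j*(-182 + E)) = 4*j*(-182 + E))
(y(513, 527) - 427024)*(-44361 - 167579) = (4*513*(-182 + 527) - 427024)*(-44361 - 167579) = (4*513*345 - 427024)*(-211940) = (707940 - 427024)*(-211940) = 280916*(-211940) = -59537337040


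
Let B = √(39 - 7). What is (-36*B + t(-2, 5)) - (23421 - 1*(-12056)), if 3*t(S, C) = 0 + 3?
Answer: -35476 - 144*√2 ≈ -35680.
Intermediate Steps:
t(S, C) = 1 (t(S, C) = (0 + 3)/3 = (⅓)*3 = 1)
B = 4*√2 (B = √32 = 4*√2 ≈ 5.6569)
(-36*B + t(-2, 5)) - (23421 - 1*(-12056)) = (-144*√2 + 1) - (23421 - 1*(-12056)) = (-144*√2 + 1) - (23421 + 12056) = (1 - 144*√2) - 1*35477 = (1 - 144*√2) - 35477 = -35476 - 144*√2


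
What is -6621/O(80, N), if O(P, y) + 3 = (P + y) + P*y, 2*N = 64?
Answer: -6621/2669 ≈ -2.4807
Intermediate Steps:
N = 32 (N = (½)*64 = 32)
O(P, y) = -3 + P + y + P*y (O(P, y) = -3 + ((P + y) + P*y) = -3 + (P + y + P*y) = -3 + P + y + P*y)
-6621/O(80, N) = -6621/(-3 + 80 + 32 + 80*32) = -6621/(-3 + 80 + 32 + 2560) = -6621/2669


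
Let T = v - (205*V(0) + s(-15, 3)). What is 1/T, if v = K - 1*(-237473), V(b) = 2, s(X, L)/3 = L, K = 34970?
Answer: 1/272024 ≈ 3.6761e-6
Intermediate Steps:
s(X, L) = 3*L
v = 272443 (v = 34970 - 1*(-237473) = 34970 + 237473 = 272443)
T = 272024 (T = 272443 - (205*2 + 3*3) = 272443 - (410 + 9) = 272443 - 1*419 = 272443 - 419 = 272024)
1/T = 1/272024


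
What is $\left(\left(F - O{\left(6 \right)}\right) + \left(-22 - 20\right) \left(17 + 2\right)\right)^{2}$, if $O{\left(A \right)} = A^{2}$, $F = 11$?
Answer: $677329$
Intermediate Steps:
$\left(\left(F - O{\left(6 \right)}\right) + \left(-22 - 20\right) \left(17 + 2\right)\right)^{2} = \left(\left(11 - 6^{2}\right) + \left(-22 - 20\right) \left(17 + 2\right)\right)^{2} = \left(\left(11 - 36\right) - 798\right)^{2} = \left(-25 - 798\right)^{2} = \left(-823\right)^{2} = 677329$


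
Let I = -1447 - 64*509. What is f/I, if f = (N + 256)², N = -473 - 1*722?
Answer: -293907/11341 ≈ -25.915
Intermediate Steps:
N = -1195 (N = -473 - 722 = -1195)
I = -34023 (I = -1447 - 32576 = -34023)
f = 881721 (f = (-1195 + 256)² = (-939)² = 881721)
f/I = 881721/(-34023) = 881721*(-1/34023) = -293907/11341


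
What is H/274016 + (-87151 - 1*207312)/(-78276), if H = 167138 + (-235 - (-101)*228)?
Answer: 23888653091/5362219104 ≈ 4.4550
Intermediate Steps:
H = 189931 (H = 167138 + (-235 - 101*(-228)) = 167138 + (-235 + 23028) = 167138 + 22793 = 189931)
H/274016 + (-87151 - 1*207312)/(-78276) = 189931/274016 + (-87151 - 1*207312)/(-78276) = 189931*(1/274016) + (-87151 - 207312)*(-1/78276) = 189931/274016 - 294463*(-1/78276) = 189931/274016 + 294463/78276 = 23888653091/5362219104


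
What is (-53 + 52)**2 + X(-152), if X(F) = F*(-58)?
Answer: 8817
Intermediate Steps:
X(F) = -58*F
(-53 + 52)**2 + X(-152) = (-53 + 52)**2 - 58*(-152) = (-1)**2 + 8816 = 1 + 8816 = 8817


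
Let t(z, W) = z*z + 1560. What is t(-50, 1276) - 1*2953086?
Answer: -2949026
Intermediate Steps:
t(z, W) = 1560 + z**2 (t(z, W) = z**2 + 1560 = 1560 + z**2)
t(-50, 1276) - 1*2953086 = (1560 + (-50)**2) - 1*2953086 = (1560 + 2500) - 2953086 = 4060 - 2953086 = -2949026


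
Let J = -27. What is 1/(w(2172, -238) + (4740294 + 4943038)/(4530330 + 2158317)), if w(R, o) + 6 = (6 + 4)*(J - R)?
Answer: -230643/5072889520 ≈ -4.5466e-5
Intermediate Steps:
w(R, o) = -276 - 10*R (w(R, o) = -6 + (6 + 4)*(-27 - R) = -6 + 10*(-27 - R) = -6 + (-270 - 10*R) = -276 - 10*R)
1/(w(2172, -238) + (4740294 + 4943038)/(4530330 + 2158317)) = 1/((-276 - 10*2172) + (4740294 + 4943038)/(4530330 + 2158317)) = 1/((-276 - 21720) + 9683332/6688647) = 1/(-21996 + 9683332*(1/6688647)) = 1/(-21996 + 333908/230643) = 1/(-5072889520/230643) = -230643/5072889520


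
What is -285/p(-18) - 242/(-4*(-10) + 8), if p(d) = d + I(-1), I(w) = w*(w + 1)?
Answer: 259/24 ≈ 10.792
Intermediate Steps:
I(w) = w*(1 + w)
p(d) = d (p(d) = d - (1 - 1) = d - 1*0 = d + 0 = d)
-285/p(-18) - 242/(-4*(-10) + 8) = -285/(-18) - 242/(-4*(-10) + 8) = -285*(-1/18) - 242/(40 + 8) = 95/6 - 242/48 = 95/6 - 242*1/48 = 95/6 - 121/24 = 259/24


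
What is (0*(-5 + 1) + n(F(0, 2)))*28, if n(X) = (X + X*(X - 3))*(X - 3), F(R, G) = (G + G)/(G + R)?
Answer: 0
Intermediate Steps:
F(R, G) = 2*G/(G + R) (F(R, G) = (2*G)/(G + R) = 2*G/(G + R))
n(X) = (-3 + X)*(X + X*(-3 + X)) (n(X) = (X + X*(-3 + X))*(-3 + X) = (-3 + X)*(X + X*(-3 + X)))
(0*(-5 + 1) + n(F(0, 2)))*28 = (0*(-5 + 1) + (2*2/(2 + 0))*(6 + (2*2/(2 + 0))**2 - 10*2/(2 + 0)))*28 = (0*(-4) + (2*2/2)*(6 + (2*2/2)**2 - 10*2/2))*28 = (0 + (2*2*(1/2))*(6 + (2*2*(1/2))**2 - 10*2/2))*28 = (0 + 2*(6 + 2**2 - 5*2))*28 = (0 + 2*(6 + 4 - 10))*28 = (0 + 2*0)*28 = (0 + 0)*28 = 0*28 = 0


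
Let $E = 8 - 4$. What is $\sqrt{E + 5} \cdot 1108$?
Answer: $3324$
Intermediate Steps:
$E = 4$ ($E = 8 - 4 = 4$)
$\sqrt{E + 5} \cdot 1108 = \sqrt{4 + 5} \cdot 1108 = \sqrt{9} \cdot 1108 = 3 \cdot 1108 = 3324$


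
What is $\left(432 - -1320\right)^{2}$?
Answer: $3069504$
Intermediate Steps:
$\left(432 - -1320\right)^{2} = \left(432 + 1320\right)^{2} = 1752^{2} = 3069504$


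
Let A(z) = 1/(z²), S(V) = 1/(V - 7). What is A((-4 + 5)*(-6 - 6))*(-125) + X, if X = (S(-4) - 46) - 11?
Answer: -91807/1584 ≈ -57.959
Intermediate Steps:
S(V) = 1/(-7 + V)
X = -628/11 (X = (1/(-7 - 4) - 46) - 11 = (1/(-11) - 46) - 11 = (-1/11 - 46) - 11 = -507/11 - 11 = -628/11 ≈ -57.091)
A(z) = z⁻²
A((-4 + 5)*(-6 - 6))*(-125) + X = -125/((-4 + 5)*(-6 - 6))² - 628/11 = -125/(1*(-12))² - 628/11 = -125/(-12)² - 628/11 = (1/144)*(-125) - 628/11 = -125/144 - 628/11 = -91807/1584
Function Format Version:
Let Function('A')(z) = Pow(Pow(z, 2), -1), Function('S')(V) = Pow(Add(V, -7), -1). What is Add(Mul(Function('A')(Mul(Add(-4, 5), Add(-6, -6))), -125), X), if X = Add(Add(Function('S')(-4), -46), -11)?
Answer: Rational(-91807, 1584) ≈ -57.959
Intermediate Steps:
Function('S')(V) = Pow(Add(-7, V), -1)
X = Rational(-628, 11) (X = Add(Add(Pow(Add(-7, -4), -1), -46), -11) = Add(Add(Pow(-11, -1), -46), -11) = Add(Add(Rational(-1, 11), -46), -11) = Add(Rational(-507, 11), -11) = Rational(-628, 11) ≈ -57.091)
Function('A')(z) = Pow(z, -2)
Add(Mul(Function('A')(Mul(Add(-4, 5), Add(-6, -6))), -125), X) = Add(Mul(Pow(Mul(Add(-4, 5), Add(-6, -6)), -2), -125), Rational(-628, 11)) = Add(Mul(Pow(Mul(1, -12), -2), -125), Rational(-628, 11)) = Add(Mul(Pow(-12, -2), -125), Rational(-628, 11)) = Add(Mul(Rational(1, 144), -125), Rational(-628, 11)) = Add(Rational(-125, 144), Rational(-628, 11)) = Rational(-91807, 1584)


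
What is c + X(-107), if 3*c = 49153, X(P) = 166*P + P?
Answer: -4454/3 ≈ -1484.7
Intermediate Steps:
X(P) = 167*P
c = 49153/3 (c = (⅓)*49153 = 49153/3 ≈ 16384.)
c + X(-107) = 49153/3 + 167*(-107) = 49153/3 - 17869 = -4454/3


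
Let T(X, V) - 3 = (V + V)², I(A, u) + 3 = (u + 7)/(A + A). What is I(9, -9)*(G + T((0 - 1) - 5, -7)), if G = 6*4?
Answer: -6244/9 ≈ -693.78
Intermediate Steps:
I(A, u) = -3 + (7 + u)/(2*A) (I(A, u) = -3 + (u + 7)/(A + A) = -3 + (7 + u)/((2*A)) = -3 + (7 + u)*(1/(2*A)) = -3 + (7 + u)/(2*A))
G = 24
T(X, V) = 3 + 4*V² (T(X, V) = 3 + (V + V)² = 3 + (2*V)² = 3 + 4*V²)
I(9, -9)*(G + T((0 - 1) - 5, -7)) = ((½)*(7 - 9 - 6*9)/9)*(24 + (3 + 4*(-7)²)) = ((½)*(⅑)*(7 - 9 - 54))*(24 + (3 + 4*49)) = ((½)*(⅑)*(-56))*(24 + (3 + 196)) = -28*(24 + 199)/9 = -28/9*223 = -6244/9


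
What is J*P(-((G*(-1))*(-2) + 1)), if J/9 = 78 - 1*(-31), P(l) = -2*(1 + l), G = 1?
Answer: 3924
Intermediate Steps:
P(l) = -2 - 2*l
J = 981 (J = 9*(78 - 1*(-31)) = 9*(78 + 31) = 9*109 = 981)
J*P(-((G*(-1))*(-2) + 1)) = 981*(-2 - (-2)*((1*(-1))*(-2) + 1)) = 981*(-2 - (-2)*(-1*(-2) + 1)) = 981*(-2 - (-2)*(2 + 1)) = 981*(-2 - (-2)*3) = 981*(-2 - 2*(-3)) = 981*(-2 + 6) = 981*4 = 3924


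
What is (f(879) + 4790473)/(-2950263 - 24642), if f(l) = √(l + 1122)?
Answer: -4790473/2974905 - √2001/2974905 ≈ -1.6103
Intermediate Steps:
f(l) = √(1122 + l)
(f(879) + 4790473)/(-2950263 - 24642) = (√(1122 + 879) + 4790473)/(-2950263 - 24642) = (√2001 + 4790473)/(-2974905) = (4790473 + √2001)*(-1/2974905) = -4790473/2974905 - √2001/2974905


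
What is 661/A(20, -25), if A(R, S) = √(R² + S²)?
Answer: 661*√41/205 ≈ 20.646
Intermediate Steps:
661/A(20, -25) = 661/(√(20² + (-25)²)) = 661/(√(400 + 625)) = 661/(√1025) = 661/((5*√41)) = 661*(√41/205) = 661*√41/205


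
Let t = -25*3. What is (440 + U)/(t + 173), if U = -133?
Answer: 307/98 ≈ 3.1327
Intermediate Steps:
t = -75
(440 + U)/(t + 173) = (440 - 133)/(-75 + 173) = 307/98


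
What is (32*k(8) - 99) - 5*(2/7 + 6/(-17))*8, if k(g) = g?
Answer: 19003/119 ≈ 159.69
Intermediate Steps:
(32*k(8) - 99) - 5*(2/7 + 6/(-17))*8 = (32*8 - 99) - 5*(2/7 + 6/(-17))*8 = (256 - 99) - 5*(2*(⅐) + 6*(-1/17))*8 = 157 - 5*(2/7 - 6/17)*8 = 157 - 5*(-8/119)*8 = 157 + (40/119)*8 = 157 + 320/119 = 19003/119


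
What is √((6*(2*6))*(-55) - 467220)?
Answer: 2*I*√117795 ≈ 686.43*I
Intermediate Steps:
√((6*(2*6))*(-55) - 467220) = √((6*12)*(-55) - 467220) = √(72*(-55) - 467220) = √(-3960 - 467220) = √(-471180) = 2*I*√117795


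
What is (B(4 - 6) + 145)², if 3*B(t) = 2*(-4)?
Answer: 182329/9 ≈ 20259.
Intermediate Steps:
B(t) = -8/3 (B(t) = (2*(-4))/3 = (⅓)*(-8) = -8/3)
(B(4 - 6) + 145)² = (-8/3 + 145)² = (427/3)² = 182329/9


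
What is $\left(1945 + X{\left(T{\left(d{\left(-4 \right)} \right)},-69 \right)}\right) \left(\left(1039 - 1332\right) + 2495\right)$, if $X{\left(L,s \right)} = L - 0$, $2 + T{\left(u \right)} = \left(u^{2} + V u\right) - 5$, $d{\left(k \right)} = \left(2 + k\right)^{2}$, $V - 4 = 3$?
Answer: $4364364$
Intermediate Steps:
$V = 7$ ($V = 4 + 3 = 7$)
$T{\left(u \right)} = -7 + u^{2} + 7 u$ ($T{\left(u \right)} = -2 - \left(5 - u^{2} - 7 u\right) = -2 + \left(-5 + u^{2} + 7 u\right) = -7 + u^{2} + 7 u$)
$X{\left(L,s \right)} = L$ ($X{\left(L,s \right)} = L + 0 = L$)
$\left(1945 + X{\left(T{\left(d{\left(-4 \right)} \right)},-69 \right)}\right) \left(\left(1039 - 1332\right) + 2495\right) = \left(1945 + \left(-7 + \left(\left(2 - 4\right)^{2}\right)^{2} + 7 \left(2 - 4\right)^{2}\right)\right) \left(\left(1039 - 1332\right) + 2495\right) = \left(1945 + \left(-7 + \left(\left(-2\right)^{2}\right)^{2} + 7 \left(-2\right)^{2}\right)\right) \left(\left(1039 - 1332\right) + 2495\right) = \left(1945 + \left(-7 + 4^{2} + 7 \cdot 4\right)\right) \left(-293 + 2495\right) = \left(1945 + \left(-7 + 16 + 28\right)\right) 2202 = \left(1945 + 37\right) 2202 = 1982 \cdot 2202 = 4364364$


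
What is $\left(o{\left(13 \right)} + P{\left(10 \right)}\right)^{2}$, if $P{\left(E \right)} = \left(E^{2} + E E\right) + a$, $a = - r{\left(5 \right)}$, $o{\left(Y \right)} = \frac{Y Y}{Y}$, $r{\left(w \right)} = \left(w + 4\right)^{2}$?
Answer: $17424$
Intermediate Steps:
$r{\left(w \right)} = \left(4 + w\right)^{2}$
$o{\left(Y \right)} = Y$ ($o{\left(Y \right)} = \frac{Y^{2}}{Y} = Y$)
$a = -81$ ($a = - \left(4 + 5\right)^{2} = - 9^{2} = \left(-1\right) 81 = -81$)
$P{\left(E \right)} = -81 + 2 E^{2}$ ($P{\left(E \right)} = \left(E^{2} + E E\right) - 81 = \left(E^{2} + E^{2}\right) - 81 = 2 E^{2} - 81 = -81 + 2 E^{2}$)
$\left(o{\left(13 \right)} + P{\left(10 \right)}\right)^{2} = \left(13 - \left(81 - 2 \cdot 10^{2}\right)\right)^{2} = \left(13 + \left(-81 + 2 \cdot 100\right)\right)^{2} = \left(13 + \left(-81 + 200\right)\right)^{2} = \left(13 + 119\right)^{2} = 132^{2} = 17424$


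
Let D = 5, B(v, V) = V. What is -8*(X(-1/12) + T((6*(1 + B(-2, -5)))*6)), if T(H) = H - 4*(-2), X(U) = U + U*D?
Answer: 1092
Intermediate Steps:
X(U) = 6*U (X(U) = U + U*5 = U + 5*U = 6*U)
T(H) = 8 + H (T(H) = H + 8 = 8 + H)
-8*(X(-1/12) + T((6*(1 + B(-2, -5)))*6)) = -8*(6*(-1/12) + (8 + (6*(1 - 5))*6)) = -8*(6*(-1*1/12) + (8 + (6*(-4))*6)) = -8*(6*(-1/12) + (8 - 24*6)) = -8*(-½ + (8 - 144)) = -8*(-½ - 136) = -8*(-273/2) = 1092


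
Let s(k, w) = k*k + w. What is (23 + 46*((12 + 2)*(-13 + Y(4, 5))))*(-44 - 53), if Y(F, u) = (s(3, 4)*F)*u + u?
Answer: -15744167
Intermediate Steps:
s(k, w) = w + k² (s(k, w) = k² + w = w + k²)
Y(F, u) = u + 13*F*u (Y(F, u) = ((4 + 3²)*F)*u + u = ((4 + 9)*F)*u + u = (13*F)*u + u = 13*F*u + u = u + 13*F*u)
(23 + 46*((12 + 2)*(-13 + Y(4, 5))))*(-44 - 53) = (23 + 46*((12 + 2)*(-13 + 5*(1 + 13*4))))*(-44 - 53) = (23 + 46*(14*(-13 + 5*(1 + 52))))*(-97) = (23 + 46*(14*(-13 + 5*53)))*(-97) = (23 + 46*(14*(-13 + 265)))*(-97) = (23 + 46*(14*252))*(-97) = (23 + 46*3528)*(-97) = (23 + 162288)*(-97) = 162311*(-97) = -15744167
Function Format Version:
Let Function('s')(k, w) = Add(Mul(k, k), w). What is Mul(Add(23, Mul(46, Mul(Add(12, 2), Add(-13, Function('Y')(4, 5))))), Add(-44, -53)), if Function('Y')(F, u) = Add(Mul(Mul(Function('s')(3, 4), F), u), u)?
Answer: -15744167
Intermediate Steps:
Function('s')(k, w) = Add(w, Pow(k, 2)) (Function('s')(k, w) = Add(Pow(k, 2), w) = Add(w, Pow(k, 2)))
Function('Y')(F, u) = Add(u, Mul(13, F, u)) (Function('Y')(F, u) = Add(Mul(Mul(Add(4, Pow(3, 2)), F), u), u) = Add(Mul(Mul(Add(4, 9), F), u), u) = Add(Mul(Mul(13, F), u), u) = Add(Mul(13, F, u), u) = Add(u, Mul(13, F, u)))
Mul(Add(23, Mul(46, Mul(Add(12, 2), Add(-13, Function('Y')(4, 5))))), Add(-44, -53)) = Mul(Add(23, Mul(46, Mul(Add(12, 2), Add(-13, Mul(5, Add(1, Mul(13, 4))))))), Add(-44, -53)) = Mul(Add(23, Mul(46, Mul(14, Add(-13, Mul(5, Add(1, 52)))))), -97) = Mul(Add(23, Mul(46, Mul(14, Add(-13, Mul(5, 53))))), -97) = Mul(Add(23, Mul(46, Mul(14, Add(-13, 265)))), -97) = Mul(Add(23, Mul(46, Mul(14, 252))), -97) = Mul(Add(23, Mul(46, 3528)), -97) = Mul(Add(23, 162288), -97) = Mul(162311, -97) = -15744167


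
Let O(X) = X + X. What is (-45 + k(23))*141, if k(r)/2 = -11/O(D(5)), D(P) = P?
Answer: -33276/5 ≈ -6655.2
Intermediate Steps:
O(X) = 2*X
k(r) = -11/5 (k(r) = 2*(-11/(2*5)) = 2*(-11/10) = -11/5)
(-45 + k(23))*141 = (-45 - 11/5)*141 = -236/5*141 = -33276/5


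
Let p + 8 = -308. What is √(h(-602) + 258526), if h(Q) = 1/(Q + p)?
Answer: √24207340434/306 ≈ 508.45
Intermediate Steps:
p = -316 (p = -8 - 308 = -316)
h(Q) = 1/(-316 + Q) (h(Q) = 1/(Q - 316) = 1/(-316 + Q))
√(h(-602) + 258526) = √(1/(-316 - 602) + 258526) = √(1/(-918) + 258526) = √(-1/918 + 258526) = √(237326867/918) = √24207340434/306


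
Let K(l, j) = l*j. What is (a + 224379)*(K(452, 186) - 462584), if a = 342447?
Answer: -214550442912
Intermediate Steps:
K(l, j) = j*l
(a + 224379)*(K(452, 186) - 462584) = (342447 + 224379)*(186*452 - 462584) = 566826*(84072 - 462584) = 566826*(-378512) = -214550442912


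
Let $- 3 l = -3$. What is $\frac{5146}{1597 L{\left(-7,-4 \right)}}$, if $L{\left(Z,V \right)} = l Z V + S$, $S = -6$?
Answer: $\frac{2573}{17567} \approx 0.14647$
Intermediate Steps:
$l = 1$ ($l = \left(- \frac{1}{3}\right) \left(-3\right) = 1$)
$L{\left(Z,V \right)} = -6 + V Z$ ($L{\left(Z,V \right)} = 1 Z V - 6 = Z V - 6 = V Z - 6 = -6 + V Z$)
$\frac{5146}{1597 L{\left(-7,-4 \right)}} = \frac{5146}{1597 \left(-6 - -28\right)} = \frac{5146}{1597 \left(-6 + 28\right)} = \frac{5146}{1597 \cdot 22} = \frac{5146}{35134} = 5146 \cdot \frac{1}{35134} = \frac{2573}{17567}$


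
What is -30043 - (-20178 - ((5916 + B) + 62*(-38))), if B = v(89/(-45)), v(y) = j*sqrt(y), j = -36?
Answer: -6305 - 12*I*sqrt(445)/5 ≈ -6305.0 - 50.628*I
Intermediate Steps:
v(y) = -36*sqrt(y)
B = -12*I*sqrt(445)/5 (B = -36*sqrt(89)*(I*sqrt(5)/15) = -36*I*sqrt(445)/15 = -12*I*sqrt(445)/5 ≈ -50.628*I)
-30043 - (-20178 - ((5916 + B) + 62*(-38))) = -30043 - (-20178 - ((5916 - 12*I*sqrt(445)/5) + 62*(-38))) = -30043 - (-20178 - ((5916 - 12*I*sqrt(445)/5) - 2356)) = -30043 - (-20178 - (3560 - 12*I*sqrt(445)/5)) = -30043 - (-20178 + (-3560 + 12*I*sqrt(445)/5)) = -30043 - (-23738 + 12*I*sqrt(445)/5) = -30043 + (23738 - 12*I*sqrt(445)/5) = -6305 - 12*I*sqrt(445)/5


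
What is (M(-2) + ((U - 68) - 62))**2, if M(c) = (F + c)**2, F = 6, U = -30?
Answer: 20736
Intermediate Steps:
M(c) = (6 + c)**2
(M(-2) + ((U - 68) - 62))**2 = ((6 - 2)**2 + ((-30 - 68) - 62))**2 = (4**2 + (-98 - 62))**2 = (16 - 160)**2 = (-144)**2 = 20736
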